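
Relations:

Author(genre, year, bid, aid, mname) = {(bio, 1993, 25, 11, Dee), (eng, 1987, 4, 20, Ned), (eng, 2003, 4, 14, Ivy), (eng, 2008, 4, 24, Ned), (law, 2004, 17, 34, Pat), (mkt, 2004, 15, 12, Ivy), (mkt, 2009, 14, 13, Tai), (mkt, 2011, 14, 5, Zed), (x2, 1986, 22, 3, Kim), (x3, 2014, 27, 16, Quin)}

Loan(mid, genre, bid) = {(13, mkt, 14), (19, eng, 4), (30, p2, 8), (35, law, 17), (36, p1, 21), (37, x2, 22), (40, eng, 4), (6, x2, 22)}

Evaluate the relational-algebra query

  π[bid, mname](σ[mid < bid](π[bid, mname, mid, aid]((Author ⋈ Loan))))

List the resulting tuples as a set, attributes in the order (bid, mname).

Author ⋈ Loan (natural join on genre, bid): {(eng, 1987, 4, 20, Ned, 19), (eng, 1987, 4, 20, Ned, 40), (eng, 2003, 4, 14, Ivy, 19), (eng, 2003, 4, 14, Ivy, 40), (eng, 2008, 4, 24, Ned, 19), (eng, 2008, 4, 24, Ned, 40), (law, 2004, 17, 34, Pat, 35), (mkt, 2009, 14, 13, Tai, 13), (mkt, 2011, 14, 5, Zed, 13), (x2, 1986, 22, 3, Kim, 37), (x2, 1986, 22, 3, Kim, 6)}
π_{bid, mname, mid, aid} gives {(14, Tai, 13, 13), (14, Zed, 13, 5), (17, Pat, 35, 34), (22, Kim, 37, 3), (22, Kim, 6, 3), (4, Ivy, 19, 14), (4, Ivy, 40, 14), (4, Ned, 19, 20), (4, Ned, 19, 24), (4, Ned, 40, 20), (4, Ned, 40, 24)}.
Apply σ_{mid < bid}; surviving tuples: {(14, Tai, 13, 13), (14, Zed, 13, 5), (22, Kim, 6, 3)}
π_{bid, mname} gives {(14, Tai), (14, Zed), (22, Kim)}.

{(14, Tai), (14, Zed), (22, Kim)}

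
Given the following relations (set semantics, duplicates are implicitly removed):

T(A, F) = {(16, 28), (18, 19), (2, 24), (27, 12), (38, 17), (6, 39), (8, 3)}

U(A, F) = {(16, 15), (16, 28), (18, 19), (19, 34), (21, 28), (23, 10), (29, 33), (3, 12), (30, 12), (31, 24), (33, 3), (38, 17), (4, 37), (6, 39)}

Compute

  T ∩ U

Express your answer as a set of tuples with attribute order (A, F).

{(16, 28), (18, 19), (38, 17), (6, 39)}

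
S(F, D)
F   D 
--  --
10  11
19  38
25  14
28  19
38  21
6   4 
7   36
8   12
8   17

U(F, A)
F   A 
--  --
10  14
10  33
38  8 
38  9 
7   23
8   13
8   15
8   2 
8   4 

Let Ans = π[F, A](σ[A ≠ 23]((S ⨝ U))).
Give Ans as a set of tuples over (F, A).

Joining S and U on F yields {(10, 11, 14), (10, 11, 33), (38, 21, 8), (38, 21, 9), (7, 36, 23), (8, 12, 13), (8, 12, 15), (8, 12, 2), (8, 12, 4), (8, 17, 13), (8, 17, 15), (8, 17, 2), (8, 17, 4)}.
Selection A ≠ 23: {(10, 11, 14), (10, 11, 33), (38, 21, 8), (38, 21, 9), (8, 12, 13), (8, 12, 15), (8, 12, 2), (8, 12, 4), (8, 17, 13), (8, 17, 15), (8, 17, 2), (8, 17, 4)}
π_{F, A} gives {(10, 14), (10, 33), (38, 8), (38, 9), (8, 13), (8, 15), (8, 2), (8, 4)} (4 duplicate(s) eliminated).

{(10, 14), (10, 33), (38, 8), (38, 9), (8, 13), (8, 15), (8, 2), (8, 4)}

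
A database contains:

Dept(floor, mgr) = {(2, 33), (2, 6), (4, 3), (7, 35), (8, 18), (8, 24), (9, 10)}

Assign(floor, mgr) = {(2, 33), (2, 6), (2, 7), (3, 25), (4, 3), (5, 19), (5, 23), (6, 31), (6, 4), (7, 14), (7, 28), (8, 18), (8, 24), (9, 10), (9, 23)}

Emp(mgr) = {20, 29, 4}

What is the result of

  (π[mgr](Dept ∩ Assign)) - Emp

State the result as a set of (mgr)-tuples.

{10, 18, 24, 3, 33, 6}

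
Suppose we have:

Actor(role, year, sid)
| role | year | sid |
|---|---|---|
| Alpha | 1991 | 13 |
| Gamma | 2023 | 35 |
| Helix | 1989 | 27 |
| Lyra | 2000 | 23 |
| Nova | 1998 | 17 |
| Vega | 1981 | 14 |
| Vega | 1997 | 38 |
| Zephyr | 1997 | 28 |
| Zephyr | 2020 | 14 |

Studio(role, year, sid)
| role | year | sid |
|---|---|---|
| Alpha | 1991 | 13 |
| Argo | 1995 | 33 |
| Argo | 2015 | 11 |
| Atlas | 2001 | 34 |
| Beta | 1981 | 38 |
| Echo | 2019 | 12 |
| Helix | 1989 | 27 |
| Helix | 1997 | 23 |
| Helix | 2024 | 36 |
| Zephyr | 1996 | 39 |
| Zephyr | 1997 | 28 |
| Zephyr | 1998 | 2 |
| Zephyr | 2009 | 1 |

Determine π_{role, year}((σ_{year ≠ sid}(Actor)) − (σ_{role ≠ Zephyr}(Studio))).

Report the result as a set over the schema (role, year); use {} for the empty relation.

Filtering on year ≠ sid leaves {(Alpha, 1991, 13), (Gamma, 2023, 35), (Helix, 1989, 27), (Lyra, 2000, 23), (Nova, 1998, 17), (Vega, 1981, 14), (Vega, 1997, 38), (Zephyr, 1997, 28), (Zephyr, 2020, 14)}.
Filtering on role ≠ Zephyr leaves {(Alpha, 1991, 13), (Argo, 1995, 33), (Argo, 2015, 11), (Atlas, 2001, 34), (Beta, 1981, 38), (Echo, 2019, 12), (Helix, 1989, 27), (Helix, 1997, 23), (Helix, 2024, 36)}.
Taking the difference: {(Gamma, 2023, 35), (Lyra, 2000, 23), (Nova, 1998, 17), (Vega, 1981, 14), (Vega, 1997, 38), (Zephyr, 1997, 28), (Zephyr, 2020, 14)}
Projecting to role, year: {(Gamma, 2023), (Lyra, 2000), (Nova, 1998), (Vega, 1981), (Vega, 1997), (Zephyr, 1997), (Zephyr, 2020)}

{(Gamma, 2023), (Lyra, 2000), (Nova, 1998), (Vega, 1981), (Vega, 1997), (Zephyr, 1997), (Zephyr, 2020)}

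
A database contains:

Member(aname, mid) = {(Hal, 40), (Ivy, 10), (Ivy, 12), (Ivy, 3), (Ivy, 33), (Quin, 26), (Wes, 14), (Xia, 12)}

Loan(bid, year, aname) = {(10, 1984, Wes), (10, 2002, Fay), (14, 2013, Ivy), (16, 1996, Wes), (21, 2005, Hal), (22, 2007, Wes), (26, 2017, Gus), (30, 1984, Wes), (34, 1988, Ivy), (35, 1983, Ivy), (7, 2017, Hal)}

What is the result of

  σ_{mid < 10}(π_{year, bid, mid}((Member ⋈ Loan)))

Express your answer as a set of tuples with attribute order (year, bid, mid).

{(1983, 35, 3), (1988, 34, 3), (2013, 14, 3)}

Natural join on aname: {(Hal, 40, 21, 2005), (Hal, 40, 7, 2017), (Ivy, 10, 14, 2013), (Ivy, 10, 34, 1988), (Ivy, 10, 35, 1983), (Ivy, 12, 14, 2013), (Ivy, 12, 34, 1988), (Ivy, 12, 35, 1983), (Ivy, 3, 14, 2013), (Ivy, 3, 34, 1988), (Ivy, 3, 35, 1983), (Ivy, 33, 14, 2013), (Ivy, 33, 34, 1988), (Ivy, 33, 35, 1983), (Wes, 14, 10, 1984), (Wes, 14, 16, 1996), (Wes, 14, 22, 2007), (Wes, 14, 30, 1984)}
π[year, bid, mid]: project onto (year, bid, mid) → {(1983, 35, 10), (1983, 35, 12), (1983, 35, 3), (1983, 35, 33), (1984, 10, 14), (1984, 30, 14), (1988, 34, 10), (1988, 34, 12), (1988, 34, 3), (1988, 34, 33), (1996, 16, 14), (2005, 21, 40), (2007, 22, 14), (2013, 14, 10), (2013, 14, 12), (2013, 14, 3), (2013, 14, 33), (2017, 7, 40)}
Apply σ_{mid < 10}; surviving tuples: {(1983, 35, 3), (1988, 34, 3), (2013, 14, 3)}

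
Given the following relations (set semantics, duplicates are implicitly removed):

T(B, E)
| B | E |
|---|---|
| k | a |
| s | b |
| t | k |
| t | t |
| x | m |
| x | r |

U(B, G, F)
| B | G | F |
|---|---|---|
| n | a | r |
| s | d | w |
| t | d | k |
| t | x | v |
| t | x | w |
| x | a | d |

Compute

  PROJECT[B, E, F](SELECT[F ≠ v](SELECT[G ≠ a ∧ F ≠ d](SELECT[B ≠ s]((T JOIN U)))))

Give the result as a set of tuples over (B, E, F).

{(t, k, k), (t, k, w), (t, t, k), (t, t, w)}

Natural join on B: {(s, b, d, w), (t, k, d, k), (t, k, x, v), (t, k, x, w), (t, t, d, k), (t, t, x, v), (t, t, x, w), (x, m, a, d), (x, r, a, d)}
Apply σ_{B ≠ s}; surviving tuples: {(t, k, d, k), (t, k, x, v), (t, k, x, w), (t, t, d, k), (t, t, x, v), (t, t, x, w), (x, m, a, d), (x, r, a, d)}
Apply σ_{G ≠ a ∧ F ≠ d}; surviving tuples: {(t, k, d, k), (t, k, x, v), (t, k, x, w), (t, t, d, k), (t, t, x, v), (t, t, x, w)}
Apply σ_{F ≠ v}; surviving tuples: {(t, k, d, k), (t, k, x, w), (t, t, d, k), (t, t, x, w)}
π_{B, E, F} gives {(t, k, k), (t, k, w), (t, t, k), (t, t, w)}.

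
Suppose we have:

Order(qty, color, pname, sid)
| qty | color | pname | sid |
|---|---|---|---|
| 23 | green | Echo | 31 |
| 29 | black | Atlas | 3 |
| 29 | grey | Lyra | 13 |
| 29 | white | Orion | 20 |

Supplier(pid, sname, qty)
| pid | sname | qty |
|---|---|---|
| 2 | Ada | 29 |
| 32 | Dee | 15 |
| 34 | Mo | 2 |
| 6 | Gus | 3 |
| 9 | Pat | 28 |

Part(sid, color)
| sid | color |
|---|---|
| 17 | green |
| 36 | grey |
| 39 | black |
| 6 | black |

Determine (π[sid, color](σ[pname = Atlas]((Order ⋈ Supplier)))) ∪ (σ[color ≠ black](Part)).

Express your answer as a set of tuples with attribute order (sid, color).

{(17, green), (3, black), (36, grey)}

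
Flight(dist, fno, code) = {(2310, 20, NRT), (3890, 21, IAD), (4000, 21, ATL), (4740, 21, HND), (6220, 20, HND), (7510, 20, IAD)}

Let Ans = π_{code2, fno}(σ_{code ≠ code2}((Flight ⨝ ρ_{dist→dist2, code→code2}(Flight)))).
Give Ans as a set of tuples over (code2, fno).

{(ATL, 21), (HND, 20), (HND, 21), (IAD, 20), (IAD, 21), (NRT, 20)}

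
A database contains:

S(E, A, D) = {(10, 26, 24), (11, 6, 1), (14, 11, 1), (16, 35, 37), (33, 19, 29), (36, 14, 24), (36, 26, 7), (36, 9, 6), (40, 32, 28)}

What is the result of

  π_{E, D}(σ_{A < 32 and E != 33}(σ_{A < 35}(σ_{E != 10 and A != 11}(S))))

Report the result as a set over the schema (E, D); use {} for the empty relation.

Filtering on E != 10 and A != 11 leaves {(11, 6, 1), (16, 35, 37), (33, 19, 29), (36, 14, 24), (36, 26, 7), (36, 9, 6), (40, 32, 28)}.
Filtering on A < 35 leaves {(11, 6, 1), (33, 19, 29), (36, 14, 24), (36, 26, 7), (36, 9, 6), (40, 32, 28)}.
Filtering on A < 32 and E != 33 leaves {(11, 6, 1), (36, 14, 24), (36, 26, 7), (36, 9, 6)}.
Keep only column(s) E, D: {(11, 1), (36, 24), (36, 6), (36, 7)}

{(11, 1), (36, 24), (36, 6), (36, 7)}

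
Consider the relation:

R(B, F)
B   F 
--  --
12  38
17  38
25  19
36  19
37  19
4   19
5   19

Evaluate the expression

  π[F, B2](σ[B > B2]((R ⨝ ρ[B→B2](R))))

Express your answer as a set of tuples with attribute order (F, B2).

{(19, 25), (19, 36), (19, 4), (19, 5), (38, 12)}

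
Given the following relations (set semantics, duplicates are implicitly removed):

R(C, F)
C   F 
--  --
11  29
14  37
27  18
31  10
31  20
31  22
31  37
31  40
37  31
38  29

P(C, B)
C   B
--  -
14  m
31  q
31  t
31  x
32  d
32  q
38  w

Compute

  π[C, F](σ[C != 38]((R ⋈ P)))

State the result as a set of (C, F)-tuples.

{(14, 37), (31, 10), (31, 20), (31, 22), (31, 37), (31, 40)}

R ⋈ P (natural join on C): {(14, 37, m), (31, 10, q), (31, 10, t), (31, 10, x), (31, 20, q), (31, 20, t), (31, 20, x), (31, 22, q), (31, 22, t), (31, 22, x), (31, 37, q), (31, 37, t), (31, 37, x), (31, 40, q), (31, 40, t), (31, 40, x), (38, 29, w)}
Apply σ_{C != 38}; surviving tuples: {(14, 37, m), (31, 10, q), (31, 10, t), (31, 10, x), (31, 20, q), (31, 20, t), (31, 20, x), (31, 22, q), (31, 22, t), (31, 22, x), (31, 37, q), (31, 37, t), (31, 37, x), (31, 40, q), (31, 40, t), (31, 40, x)}
Projecting to C, F (10 duplicate(s) eliminated): {(14, 37), (31, 10), (31, 20), (31, 22), (31, 37), (31, 40)}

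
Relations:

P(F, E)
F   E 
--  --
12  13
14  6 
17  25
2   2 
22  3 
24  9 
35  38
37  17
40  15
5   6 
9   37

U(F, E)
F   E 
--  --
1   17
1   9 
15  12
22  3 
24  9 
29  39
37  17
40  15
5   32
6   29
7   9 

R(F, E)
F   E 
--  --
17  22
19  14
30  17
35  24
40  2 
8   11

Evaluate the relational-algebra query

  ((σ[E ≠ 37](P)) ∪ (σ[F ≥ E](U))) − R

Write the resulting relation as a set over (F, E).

{(12, 13), (14, 6), (15, 12), (17, 25), (2, 2), (22, 3), (24, 9), (35, 38), (37, 17), (40, 15), (5, 6)}

Filtering on E ≠ 37 leaves {(12, 13), (14, 6), (17, 25), (2, 2), (22, 3), (24, 9), (35, 38), (37, 17), (40, 15), (5, 6)}.
Filtering on F ≥ E leaves {(15, 12), (22, 3), (24, 9), (37, 17), (40, 15)}.
Set union of the two operands is {(12, 13), (14, 6), (15, 12), (17, 25), (2, 2), (22, 3), (24, 9), (35, 38), (37, 17), (40, 15), (5, 6)}.
Set difference of the two operands is {(12, 13), (14, 6), (15, 12), (17, 25), (2, 2), (22, 3), (24, 9), (35, 38), (37, 17), (40, 15), (5, 6)}.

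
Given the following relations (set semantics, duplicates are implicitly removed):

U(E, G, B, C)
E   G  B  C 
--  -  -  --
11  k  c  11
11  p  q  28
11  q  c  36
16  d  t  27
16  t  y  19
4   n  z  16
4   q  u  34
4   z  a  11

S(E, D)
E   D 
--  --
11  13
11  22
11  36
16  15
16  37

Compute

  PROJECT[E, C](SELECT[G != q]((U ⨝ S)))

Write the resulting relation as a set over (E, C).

U ⋈ S (natural join on E): {(11, k, c, 11, 13), (11, k, c, 11, 22), (11, k, c, 11, 36), (11, p, q, 28, 13), (11, p, q, 28, 22), (11, p, q, 28, 36), (11, q, c, 36, 13), (11, q, c, 36, 22), (11, q, c, 36, 36), (16, d, t, 27, 15), (16, d, t, 27, 37), (16, t, y, 19, 15), (16, t, y, 19, 37)}
Selection G != q: {(11, k, c, 11, 13), (11, k, c, 11, 22), (11, k, c, 11, 36), (11, p, q, 28, 13), (11, p, q, 28, 22), (11, p, q, 28, 36), (16, d, t, 27, 15), (16, d, t, 27, 37), (16, t, y, 19, 15), (16, t, y, 19, 37)}
π_{E, C} gives {(11, 11), (11, 28), (16, 19), (16, 27)} (6 duplicate(s) eliminated).

{(11, 11), (11, 28), (16, 19), (16, 27)}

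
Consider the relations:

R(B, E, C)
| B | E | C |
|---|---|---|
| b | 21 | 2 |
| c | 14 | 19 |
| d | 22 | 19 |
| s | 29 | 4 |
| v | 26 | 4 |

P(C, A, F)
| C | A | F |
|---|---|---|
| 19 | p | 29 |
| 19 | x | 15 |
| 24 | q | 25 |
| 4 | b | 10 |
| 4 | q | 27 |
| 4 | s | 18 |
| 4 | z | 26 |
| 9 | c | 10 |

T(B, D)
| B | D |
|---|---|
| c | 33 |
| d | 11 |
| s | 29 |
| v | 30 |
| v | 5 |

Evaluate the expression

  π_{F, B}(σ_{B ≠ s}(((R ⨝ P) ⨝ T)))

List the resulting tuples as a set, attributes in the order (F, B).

{(10, v), (15, c), (15, d), (18, v), (26, v), (27, v), (29, c), (29, d)}

Natural join on C: {(c, 14, 19, p, 29), (c, 14, 19, x, 15), (d, 22, 19, p, 29), (d, 22, 19, x, 15), (s, 29, 4, b, 10), (s, 29, 4, q, 27), (s, 29, 4, s, 18), (s, 29, 4, z, 26), (v, 26, 4, b, 10), (v, 26, 4, q, 27), (v, 26, 4, s, 18), (v, 26, 4, z, 26)}
Natural join on B: {(c, 14, 19, p, 29, 33), (c, 14, 19, x, 15, 33), (d, 22, 19, p, 29, 11), (d, 22, 19, x, 15, 11), (s, 29, 4, b, 10, 29), (s, 29, 4, q, 27, 29), (s, 29, 4, s, 18, 29), (s, 29, 4, z, 26, 29), (v, 26, 4, b, 10, 30), (v, 26, 4, b, 10, 5), (v, 26, 4, q, 27, 30), (v, 26, 4, q, 27, 5), (v, 26, 4, s, 18, 30), (v, 26, 4, s, 18, 5), (v, 26, 4, z, 26, 30), (v, 26, 4, z, 26, 5)}
Selection B ≠ s: {(c, 14, 19, p, 29, 33), (c, 14, 19, x, 15, 33), (d, 22, 19, p, 29, 11), (d, 22, 19, x, 15, 11), (v, 26, 4, b, 10, 30), (v, 26, 4, b, 10, 5), (v, 26, 4, q, 27, 30), (v, 26, 4, q, 27, 5), (v, 26, 4, s, 18, 30), (v, 26, 4, s, 18, 5), (v, 26, 4, z, 26, 30), (v, 26, 4, z, 26, 5)}
Projecting to F, B (4 duplicate(s) eliminated): {(10, v), (15, c), (15, d), (18, v), (26, v), (27, v), (29, c), (29, d)}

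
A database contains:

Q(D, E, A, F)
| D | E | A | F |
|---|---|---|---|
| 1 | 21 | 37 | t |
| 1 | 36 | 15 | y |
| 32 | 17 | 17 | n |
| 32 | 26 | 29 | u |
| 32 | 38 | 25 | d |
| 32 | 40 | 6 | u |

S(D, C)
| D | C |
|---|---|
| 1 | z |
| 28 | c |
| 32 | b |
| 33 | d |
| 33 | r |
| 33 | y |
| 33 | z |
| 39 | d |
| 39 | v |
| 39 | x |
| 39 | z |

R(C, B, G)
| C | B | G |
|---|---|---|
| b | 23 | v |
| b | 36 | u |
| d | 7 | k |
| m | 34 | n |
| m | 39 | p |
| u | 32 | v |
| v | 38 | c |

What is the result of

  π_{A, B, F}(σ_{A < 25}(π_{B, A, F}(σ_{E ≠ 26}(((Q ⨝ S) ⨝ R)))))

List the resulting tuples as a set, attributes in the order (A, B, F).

{(17, 23, n), (17, 36, n), (6, 23, u), (6, 36, u)}

Natural join on D: {(1, 21, 37, t, z), (1, 36, 15, y, z), (32, 17, 17, n, b), (32, 26, 29, u, b), (32, 38, 25, d, b), (32, 40, 6, u, b)}
Natural join on C: {(32, 17, 17, n, b, 23, v), (32, 17, 17, n, b, 36, u), (32, 26, 29, u, b, 23, v), (32, 26, 29, u, b, 36, u), (32, 38, 25, d, b, 23, v), (32, 38, 25, d, b, 36, u), (32, 40, 6, u, b, 23, v), (32, 40, 6, u, b, 36, u)}
Apply σ_{E ≠ 26}; surviving tuples: {(32, 17, 17, n, b, 23, v), (32, 17, 17, n, b, 36, u), (32, 38, 25, d, b, 23, v), (32, 38, 25, d, b, 36, u), (32, 40, 6, u, b, 23, v), (32, 40, 6, u, b, 36, u)}
π_{B, A, F} gives {(23, 17, n), (23, 25, d), (23, 6, u), (36, 17, n), (36, 25, d), (36, 6, u)}.
Apply σ_{A < 25}; surviving tuples: {(23, 17, n), (23, 6, u), (36, 17, n), (36, 6, u)}
π_{A, B, F} gives {(17, 23, n), (17, 36, n), (6, 23, u), (6, 36, u)}.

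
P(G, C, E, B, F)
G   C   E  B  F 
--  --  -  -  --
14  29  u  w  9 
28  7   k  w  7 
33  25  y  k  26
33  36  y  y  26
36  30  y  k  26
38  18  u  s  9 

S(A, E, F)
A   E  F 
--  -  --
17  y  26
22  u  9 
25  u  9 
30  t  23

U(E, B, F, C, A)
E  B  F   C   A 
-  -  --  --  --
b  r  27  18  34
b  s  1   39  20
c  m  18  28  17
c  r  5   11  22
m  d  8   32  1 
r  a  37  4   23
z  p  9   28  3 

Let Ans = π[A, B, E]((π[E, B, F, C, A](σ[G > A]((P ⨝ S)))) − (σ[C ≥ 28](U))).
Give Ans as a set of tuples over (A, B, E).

{(17, k, y), (17, y, y), (22, s, u), (25, s, u)}

Natural join on E, F: {(14, 29, u, w, 9, 22), (14, 29, u, w, 9, 25), (33, 25, y, k, 26, 17), (33, 36, y, y, 26, 17), (36, 30, y, k, 26, 17), (38, 18, u, s, 9, 22), (38, 18, u, s, 9, 25)}
Apply σ_{G > A}; surviving tuples: {(33, 25, y, k, 26, 17), (33, 36, y, y, 26, 17), (36, 30, y, k, 26, 17), (38, 18, u, s, 9, 22), (38, 18, u, s, 9, 25)}
Keep only column(s) E, B, F, C, A: {(u, s, 9, 18, 22), (u, s, 9, 18, 25), (y, k, 26, 25, 17), (y, k, 26, 30, 17), (y, y, 26, 36, 17)}
Apply σ_{C ≥ 28}; surviving tuples: {(b, s, 1, 39, 20), (c, m, 18, 28, 17), (m, d, 8, 32, 1), (z, p, 9, 28, 3)}
Taking the difference: {(u, s, 9, 18, 22), (u, s, 9, 18, 25), (y, k, 26, 25, 17), (y, k, 26, 30, 17), (y, y, 26, 36, 17)}
Keep only column(s) A, B, E (1 duplicate(s) eliminated): {(17, k, y), (17, y, y), (22, s, u), (25, s, u)}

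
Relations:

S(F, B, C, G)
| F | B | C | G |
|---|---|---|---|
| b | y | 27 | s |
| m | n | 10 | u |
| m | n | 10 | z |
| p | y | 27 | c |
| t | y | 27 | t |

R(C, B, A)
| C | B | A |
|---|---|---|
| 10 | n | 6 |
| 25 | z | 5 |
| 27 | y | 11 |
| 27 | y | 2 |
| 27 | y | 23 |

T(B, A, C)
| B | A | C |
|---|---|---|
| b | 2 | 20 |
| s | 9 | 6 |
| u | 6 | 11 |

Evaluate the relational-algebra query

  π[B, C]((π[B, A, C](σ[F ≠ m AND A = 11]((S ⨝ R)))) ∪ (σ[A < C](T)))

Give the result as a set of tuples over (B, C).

{(b, 20), (u, 11), (y, 27)}

Joining S and R on B, C yields {(b, y, 27, s, 11), (b, y, 27, s, 2), (b, y, 27, s, 23), (m, n, 10, u, 6), (m, n, 10, z, 6), (p, y, 27, c, 11), (p, y, 27, c, 2), (p, y, 27, c, 23), (t, y, 27, t, 11), (t, y, 27, t, 2), (t, y, 27, t, 23)}.
Apply σ_{F ≠ m AND A = 11}; surviving tuples: {(b, y, 27, s, 11), (p, y, 27, c, 11), (t, y, 27, t, 11)}
π[B, A, C]: project onto (B, A, C) (2 duplicate(s) eliminated) → {(y, 11, 27)}
Apply σ_{A < C}; surviving tuples: {(b, 2, 20), (u, 6, 11)}
Taking the union: {(b, 2, 20), (u, 6, 11), (y, 11, 27)}
π[B, C]: project onto (B, C) → {(b, 20), (u, 11), (y, 27)}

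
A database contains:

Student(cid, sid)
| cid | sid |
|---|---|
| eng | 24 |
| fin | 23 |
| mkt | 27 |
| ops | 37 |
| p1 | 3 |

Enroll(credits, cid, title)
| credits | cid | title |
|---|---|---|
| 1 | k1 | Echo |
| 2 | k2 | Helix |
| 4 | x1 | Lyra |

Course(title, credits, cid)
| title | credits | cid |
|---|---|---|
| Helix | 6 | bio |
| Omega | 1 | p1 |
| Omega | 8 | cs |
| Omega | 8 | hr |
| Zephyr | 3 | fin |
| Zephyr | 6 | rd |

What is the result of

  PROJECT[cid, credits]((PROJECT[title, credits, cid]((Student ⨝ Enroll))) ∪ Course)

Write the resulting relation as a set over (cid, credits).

Joining Student and Enroll on cid yields {}.
Keep only column(s) title, credits, cid: {}
Set union of the two operands is {(Helix, 6, bio), (Omega, 1, p1), (Omega, 8, cs), (Omega, 8, hr), (Zephyr, 3, fin), (Zephyr, 6, rd)}.
Keep only column(s) cid, credits: {(bio, 6), (cs, 8), (fin, 3), (hr, 8), (p1, 1), (rd, 6)}

{(bio, 6), (cs, 8), (fin, 3), (hr, 8), (p1, 1), (rd, 6)}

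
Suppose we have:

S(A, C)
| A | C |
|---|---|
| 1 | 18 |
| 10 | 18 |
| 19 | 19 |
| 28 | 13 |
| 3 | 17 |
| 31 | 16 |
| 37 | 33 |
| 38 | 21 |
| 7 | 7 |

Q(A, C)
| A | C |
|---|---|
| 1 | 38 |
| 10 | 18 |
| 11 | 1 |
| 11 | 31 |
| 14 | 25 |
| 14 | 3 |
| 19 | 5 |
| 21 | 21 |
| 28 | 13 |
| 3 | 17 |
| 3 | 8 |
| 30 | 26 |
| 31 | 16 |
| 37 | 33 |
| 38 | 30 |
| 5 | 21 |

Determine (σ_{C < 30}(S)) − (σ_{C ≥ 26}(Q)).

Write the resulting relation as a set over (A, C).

{(1, 18), (10, 18), (19, 19), (28, 13), (3, 17), (31, 16), (38, 21), (7, 7)}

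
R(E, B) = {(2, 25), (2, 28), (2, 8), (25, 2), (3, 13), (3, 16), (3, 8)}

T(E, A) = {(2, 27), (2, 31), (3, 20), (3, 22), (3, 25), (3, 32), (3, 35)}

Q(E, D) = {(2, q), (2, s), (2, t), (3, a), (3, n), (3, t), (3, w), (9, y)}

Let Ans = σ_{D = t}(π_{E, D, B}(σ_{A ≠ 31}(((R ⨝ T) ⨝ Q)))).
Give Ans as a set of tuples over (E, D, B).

R ⋈ T (natural join on E): {(2, 25, 27), (2, 25, 31), (2, 28, 27), (2, 28, 31), (2, 8, 27), (2, 8, 31), (3, 13, 20), (3, 13, 22), (3, 13, 25), (3, 13, 32), (3, 13, 35), (3, 16, 20), (3, 16, 22), (3, 16, 25), (3, 16, 32), (3, 16, 35), (3, 8, 20), (3, 8, 22), (3, 8, 25), (3, 8, 32), (3, 8, 35)}
(R ⨝ T) ⋈ Q (natural join on E): {(2, 25, 27, q), (2, 25, 27, s), (2, 25, 27, t), (2, 25, 31, q), (2, 25, 31, s), (2, 25, 31, t), (2, 28, 27, q), (2, 28, 27, s), (2, 28, 27, t), (2, 28, 31, q), (2, 28, 31, s), (2, 28, 31, t), (2, 8, 27, q), (2, 8, 27, s), (2, 8, 27, t), (2, 8, 31, q), (2, 8, 31, s), (2, 8, 31, t), (3, 13, 20, a), (3, 13, 20, n), (3, 13, 20, t), (3, 13, 20, w), (3, 13, 22, a), (3, 13, 22, n), (3, 13, 22, t), (3, 13, 22, w), (3, 13, 25, a), (3, 13, 25, n), (3, 13, 25, t), (3, 13, 25, w), (3, 13, 32, a), (3, 13, 32, n), (3, 13, 32, t), (3, 13, 32, w), (3, 13, 35, a), (3, 13, 35, n), (3, 13, 35, t), (3, 13, 35, w), (3, 16, 20, a), (3, 16, 20, n), (3, 16, 20, t), (3, 16, 20, w), (3, 16, 22, a), (3, 16, 22, n), (3, 16, 22, t), (3, 16, 22, w), (3, 16, 25, a), (3, 16, 25, n), (3, 16, 25, t), (3, 16, 25, w), (3, 16, 32, a), (3, 16, 32, n), (3, 16, 32, t), (3, 16, 32, w), (3, 16, 35, a), (3, 16, 35, n), (3, 16, 35, t), (3, 16, 35, w), (3, 8, 20, a), (3, 8, 20, n), (3, 8, 20, t), (3, 8, 20, w), (3, 8, 22, a), (3, 8, 22, n), (3, 8, 22, t), (3, 8, 22, w), (3, 8, 25, a), (3, 8, 25, n), (3, 8, 25, t), (3, 8, 25, w), (3, 8, 32, a), (3, 8, 32, n), (3, 8, 32, t), (3, 8, 32, w), (3, 8, 35, a), (3, 8, 35, n), (3, 8, 35, t), (3, 8, 35, w)}
Selection A ≠ 31: {(2, 25, 27, q), (2, 25, 27, s), (2, 25, 27, t), (2, 28, 27, q), (2, 28, 27, s), (2, 28, 27, t), (2, 8, 27, q), (2, 8, 27, s), (2, 8, 27, t), (3, 13, 20, a), (3, 13, 20, n), (3, 13, 20, t), (3, 13, 20, w), (3, 13, 22, a), (3, 13, 22, n), (3, 13, 22, t), (3, 13, 22, w), (3, 13, 25, a), (3, 13, 25, n), (3, 13, 25, t), (3, 13, 25, w), (3, 13, 32, a), (3, 13, 32, n), (3, 13, 32, t), (3, 13, 32, w), (3, 13, 35, a), (3, 13, 35, n), (3, 13, 35, t), (3, 13, 35, w), (3, 16, 20, a), (3, 16, 20, n), (3, 16, 20, t), (3, 16, 20, w), (3, 16, 22, a), (3, 16, 22, n), (3, 16, 22, t), (3, 16, 22, w), (3, 16, 25, a), (3, 16, 25, n), (3, 16, 25, t), (3, 16, 25, w), (3, 16, 32, a), (3, 16, 32, n), (3, 16, 32, t), (3, 16, 32, w), (3, 16, 35, a), (3, 16, 35, n), (3, 16, 35, t), (3, 16, 35, w), (3, 8, 20, a), (3, 8, 20, n), (3, 8, 20, t), (3, 8, 20, w), (3, 8, 22, a), (3, 8, 22, n), (3, 8, 22, t), (3, 8, 22, w), (3, 8, 25, a), (3, 8, 25, n), (3, 8, 25, t), (3, 8, 25, w), (3, 8, 32, a), (3, 8, 32, n), (3, 8, 32, t), (3, 8, 32, w), (3, 8, 35, a), (3, 8, 35, n), (3, 8, 35, t), (3, 8, 35, w)}
Projecting to E, D, B (48 duplicate(s) eliminated): {(2, q, 25), (2, q, 28), (2, q, 8), (2, s, 25), (2, s, 28), (2, s, 8), (2, t, 25), (2, t, 28), (2, t, 8), (3, a, 13), (3, a, 16), (3, a, 8), (3, n, 13), (3, n, 16), (3, n, 8), (3, t, 13), (3, t, 16), (3, t, 8), (3, w, 13), (3, w, 16), (3, w, 8)}
Selection D = t: {(2, t, 25), (2, t, 28), (2, t, 8), (3, t, 13), (3, t, 16), (3, t, 8)}

{(2, t, 25), (2, t, 28), (2, t, 8), (3, t, 13), (3, t, 16), (3, t, 8)}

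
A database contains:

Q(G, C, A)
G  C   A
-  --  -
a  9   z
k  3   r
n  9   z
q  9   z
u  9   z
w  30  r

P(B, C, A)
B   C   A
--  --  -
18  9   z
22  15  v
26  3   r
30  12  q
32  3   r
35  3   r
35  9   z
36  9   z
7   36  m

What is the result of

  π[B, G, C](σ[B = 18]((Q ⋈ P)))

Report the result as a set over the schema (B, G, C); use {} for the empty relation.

{(18, a, 9), (18, n, 9), (18, q, 9), (18, u, 9)}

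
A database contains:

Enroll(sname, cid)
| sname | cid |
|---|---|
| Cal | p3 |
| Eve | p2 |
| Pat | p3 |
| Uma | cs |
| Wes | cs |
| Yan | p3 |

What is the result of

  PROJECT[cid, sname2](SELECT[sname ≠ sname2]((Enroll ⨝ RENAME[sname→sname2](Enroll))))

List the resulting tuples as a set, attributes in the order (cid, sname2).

ρ[sname→sname2]: schema becomes (sname2, cid); tuples unchanged.
Enroll ⋈ RENAME[sname→sname2](Enroll) (natural join on cid): {(Cal, p3, Cal), (Cal, p3, Pat), (Cal, p3, Yan), (Eve, p2, Eve), (Pat, p3, Cal), (Pat, p3, Pat), (Pat, p3, Yan), (Uma, cs, Uma), (Uma, cs, Wes), (Wes, cs, Uma), (Wes, cs, Wes), (Yan, p3, Cal), (Yan, p3, Pat), (Yan, p3, Yan)}
Filtering on sname ≠ sname2 leaves {(Cal, p3, Pat), (Cal, p3, Yan), (Pat, p3, Cal), (Pat, p3, Yan), (Uma, cs, Wes), (Wes, cs, Uma), (Yan, p3, Cal), (Yan, p3, Pat)}.
π_{cid, sname2} gives {(cs, Uma), (cs, Wes), (p3, Cal), (p3, Pat), (p3, Yan)} (3 duplicate(s) eliminated).

{(cs, Uma), (cs, Wes), (p3, Cal), (p3, Pat), (p3, Yan)}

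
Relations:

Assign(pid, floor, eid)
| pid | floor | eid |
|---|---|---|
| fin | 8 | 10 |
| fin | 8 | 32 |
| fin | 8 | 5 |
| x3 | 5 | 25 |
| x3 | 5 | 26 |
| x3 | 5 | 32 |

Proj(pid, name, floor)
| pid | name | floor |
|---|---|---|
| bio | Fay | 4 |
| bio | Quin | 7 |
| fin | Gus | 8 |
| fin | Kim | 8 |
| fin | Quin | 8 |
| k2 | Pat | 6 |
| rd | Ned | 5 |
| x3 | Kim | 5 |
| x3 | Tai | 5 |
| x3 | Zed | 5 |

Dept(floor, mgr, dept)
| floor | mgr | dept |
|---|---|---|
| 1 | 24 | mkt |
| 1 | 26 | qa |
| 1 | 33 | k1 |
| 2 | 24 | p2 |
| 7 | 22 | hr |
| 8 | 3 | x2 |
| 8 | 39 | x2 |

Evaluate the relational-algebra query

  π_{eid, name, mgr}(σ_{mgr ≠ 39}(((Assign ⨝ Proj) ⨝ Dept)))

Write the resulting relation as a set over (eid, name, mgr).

{(10, Gus, 3), (10, Kim, 3), (10, Quin, 3), (32, Gus, 3), (32, Kim, 3), (32, Quin, 3), (5, Gus, 3), (5, Kim, 3), (5, Quin, 3)}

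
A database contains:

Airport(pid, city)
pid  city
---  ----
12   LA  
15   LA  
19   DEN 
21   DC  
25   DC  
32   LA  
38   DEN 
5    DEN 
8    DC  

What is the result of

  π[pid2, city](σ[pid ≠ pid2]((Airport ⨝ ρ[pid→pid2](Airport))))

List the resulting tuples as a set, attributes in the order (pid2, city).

{(12, LA), (15, LA), (19, DEN), (21, DC), (25, DC), (32, LA), (38, DEN), (5, DEN), (8, DC)}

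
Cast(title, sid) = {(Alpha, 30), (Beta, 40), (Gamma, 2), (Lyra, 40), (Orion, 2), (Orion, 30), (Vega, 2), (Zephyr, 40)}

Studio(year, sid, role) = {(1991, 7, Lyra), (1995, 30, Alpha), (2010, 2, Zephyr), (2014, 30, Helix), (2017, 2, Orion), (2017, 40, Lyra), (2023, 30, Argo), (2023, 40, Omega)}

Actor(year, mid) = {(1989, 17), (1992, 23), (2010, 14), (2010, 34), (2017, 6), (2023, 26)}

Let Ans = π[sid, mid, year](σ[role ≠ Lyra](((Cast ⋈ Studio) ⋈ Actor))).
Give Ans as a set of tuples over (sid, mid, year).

Joining Cast and Studio on sid yields {(Alpha, 30, 1995, Alpha), (Alpha, 30, 2014, Helix), (Alpha, 30, 2023, Argo), (Beta, 40, 2017, Lyra), (Beta, 40, 2023, Omega), (Gamma, 2, 2010, Zephyr), (Gamma, 2, 2017, Orion), (Lyra, 40, 2017, Lyra), (Lyra, 40, 2023, Omega), (Orion, 2, 2010, Zephyr), (Orion, 2, 2017, Orion), (Orion, 30, 1995, Alpha), (Orion, 30, 2014, Helix), (Orion, 30, 2023, Argo), (Vega, 2, 2010, Zephyr), (Vega, 2, 2017, Orion), (Zephyr, 40, 2017, Lyra), (Zephyr, 40, 2023, Omega)}.
Joining (Cast ⋈ Studio) and Actor on year yields {(Alpha, 30, 2023, Argo, 26), (Beta, 40, 2017, Lyra, 6), (Beta, 40, 2023, Omega, 26), (Gamma, 2, 2010, Zephyr, 14), (Gamma, 2, 2010, Zephyr, 34), (Gamma, 2, 2017, Orion, 6), (Lyra, 40, 2017, Lyra, 6), (Lyra, 40, 2023, Omega, 26), (Orion, 2, 2010, Zephyr, 14), (Orion, 2, 2010, Zephyr, 34), (Orion, 2, 2017, Orion, 6), (Orion, 30, 2023, Argo, 26), (Vega, 2, 2010, Zephyr, 14), (Vega, 2, 2010, Zephyr, 34), (Vega, 2, 2017, Orion, 6), (Zephyr, 40, 2017, Lyra, 6), (Zephyr, 40, 2023, Omega, 26)}.
Filtering on role ≠ Lyra leaves {(Alpha, 30, 2023, Argo, 26), (Beta, 40, 2023, Omega, 26), (Gamma, 2, 2010, Zephyr, 14), (Gamma, 2, 2010, Zephyr, 34), (Gamma, 2, 2017, Orion, 6), (Lyra, 40, 2023, Omega, 26), (Orion, 2, 2010, Zephyr, 14), (Orion, 2, 2010, Zephyr, 34), (Orion, 2, 2017, Orion, 6), (Orion, 30, 2023, Argo, 26), (Vega, 2, 2010, Zephyr, 14), (Vega, 2, 2010, Zephyr, 34), (Vega, 2, 2017, Orion, 6), (Zephyr, 40, 2023, Omega, 26)}.
Projecting to sid, mid, year (9 duplicate(s) eliminated): {(2, 14, 2010), (2, 34, 2010), (2, 6, 2017), (30, 26, 2023), (40, 26, 2023)}

{(2, 14, 2010), (2, 34, 2010), (2, 6, 2017), (30, 26, 2023), (40, 26, 2023)}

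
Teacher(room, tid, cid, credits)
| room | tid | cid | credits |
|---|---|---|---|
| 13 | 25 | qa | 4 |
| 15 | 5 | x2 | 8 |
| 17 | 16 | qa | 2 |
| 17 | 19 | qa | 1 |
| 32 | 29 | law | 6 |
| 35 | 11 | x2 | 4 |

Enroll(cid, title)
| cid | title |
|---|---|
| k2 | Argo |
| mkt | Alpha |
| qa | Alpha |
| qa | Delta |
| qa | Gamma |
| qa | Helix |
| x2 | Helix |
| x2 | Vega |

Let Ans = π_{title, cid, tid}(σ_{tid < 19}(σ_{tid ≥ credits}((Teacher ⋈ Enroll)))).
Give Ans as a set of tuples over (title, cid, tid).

{(Alpha, qa, 16), (Delta, qa, 16), (Gamma, qa, 16), (Helix, qa, 16), (Helix, x2, 11), (Vega, x2, 11)}

Natural join on cid: {(13, 25, qa, 4, Alpha), (13, 25, qa, 4, Delta), (13, 25, qa, 4, Gamma), (13, 25, qa, 4, Helix), (15, 5, x2, 8, Helix), (15, 5, x2, 8, Vega), (17, 16, qa, 2, Alpha), (17, 16, qa, 2, Delta), (17, 16, qa, 2, Gamma), (17, 16, qa, 2, Helix), (17, 19, qa, 1, Alpha), (17, 19, qa, 1, Delta), (17, 19, qa, 1, Gamma), (17, 19, qa, 1, Helix), (35, 11, x2, 4, Helix), (35, 11, x2, 4, Vega)}
Selection tid ≥ credits: {(13, 25, qa, 4, Alpha), (13, 25, qa, 4, Delta), (13, 25, qa, 4, Gamma), (13, 25, qa, 4, Helix), (17, 16, qa, 2, Alpha), (17, 16, qa, 2, Delta), (17, 16, qa, 2, Gamma), (17, 16, qa, 2, Helix), (17, 19, qa, 1, Alpha), (17, 19, qa, 1, Delta), (17, 19, qa, 1, Gamma), (17, 19, qa, 1, Helix), (35, 11, x2, 4, Helix), (35, 11, x2, 4, Vega)}
Selection tid < 19: {(17, 16, qa, 2, Alpha), (17, 16, qa, 2, Delta), (17, 16, qa, 2, Gamma), (17, 16, qa, 2, Helix), (35, 11, x2, 4, Helix), (35, 11, x2, 4, Vega)}
Projecting to title, cid, tid: {(Alpha, qa, 16), (Delta, qa, 16), (Gamma, qa, 16), (Helix, qa, 16), (Helix, x2, 11), (Vega, x2, 11)}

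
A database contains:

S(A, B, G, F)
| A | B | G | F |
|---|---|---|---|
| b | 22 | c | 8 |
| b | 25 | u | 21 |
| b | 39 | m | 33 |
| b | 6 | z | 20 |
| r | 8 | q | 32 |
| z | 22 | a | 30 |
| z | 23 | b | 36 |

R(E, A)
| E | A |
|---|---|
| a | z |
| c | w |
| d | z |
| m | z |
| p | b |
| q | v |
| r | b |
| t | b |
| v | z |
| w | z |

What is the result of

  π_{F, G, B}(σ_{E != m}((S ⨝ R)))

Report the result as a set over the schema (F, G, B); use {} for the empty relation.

{(20, z, 6), (21, u, 25), (30, a, 22), (33, m, 39), (36, b, 23), (8, c, 22)}

Joining S and R on A yields {(b, 22, c, 8, p), (b, 22, c, 8, r), (b, 22, c, 8, t), (b, 25, u, 21, p), (b, 25, u, 21, r), (b, 25, u, 21, t), (b, 39, m, 33, p), (b, 39, m, 33, r), (b, 39, m, 33, t), (b, 6, z, 20, p), (b, 6, z, 20, r), (b, 6, z, 20, t), (z, 22, a, 30, a), (z, 22, a, 30, d), (z, 22, a, 30, m), (z, 22, a, 30, v), (z, 22, a, 30, w), (z, 23, b, 36, a), (z, 23, b, 36, d), (z, 23, b, 36, m), (z, 23, b, 36, v), (z, 23, b, 36, w)}.
σ[E != m]: keep tuples satisfying E != m → {(b, 22, c, 8, p), (b, 22, c, 8, r), (b, 22, c, 8, t), (b, 25, u, 21, p), (b, 25, u, 21, r), (b, 25, u, 21, t), (b, 39, m, 33, p), (b, 39, m, 33, r), (b, 39, m, 33, t), (b, 6, z, 20, p), (b, 6, z, 20, r), (b, 6, z, 20, t), (z, 22, a, 30, a), (z, 22, a, 30, d), (z, 22, a, 30, v), (z, 22, a, 30, w), (z, 23, b, 36, a), (z, 23, b, 36, d), (z, 23, b, 36, v), (z, 23, b, 36, w)}
π_{F, G, B} gives {(20, z, 6), (21, u, 25), (30, a, 22), (33, m, 39), (36, b, 23), (8, c, 22)} (14 duplicate(s) eliminated).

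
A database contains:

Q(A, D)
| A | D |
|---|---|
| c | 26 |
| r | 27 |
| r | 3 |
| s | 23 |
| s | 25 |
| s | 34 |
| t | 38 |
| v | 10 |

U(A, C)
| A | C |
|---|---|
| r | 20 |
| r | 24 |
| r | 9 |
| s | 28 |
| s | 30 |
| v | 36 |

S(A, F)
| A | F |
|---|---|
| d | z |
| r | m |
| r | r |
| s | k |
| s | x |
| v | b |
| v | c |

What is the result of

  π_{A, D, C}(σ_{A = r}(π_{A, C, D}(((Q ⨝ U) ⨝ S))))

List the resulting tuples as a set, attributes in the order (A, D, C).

Q ⋈ U (natural join on A): {(r, 27, 20), (r, 27, 24), (r, 27, 9), (r, 3, 20), (r, 3, 24), (r, 3, 9), (s, 23, 28), (s, 23, 30), (s, 25, 28), (s, 25, 30), (s, 34, 28), (s, 34, 30), (v, 10, 36)}
(Q ⨝ U) ⋈ S (natural join on A): {(r, 27, 20, m), (r, 27, 20, r), (r, 27, 24, m), (r, 27, 24, r), (r, 27, 9, m), (r, 27, 9, r), (r, 3, 20, m), (r, 3, 20, r), (r, 3, 24, m), (r, 3, 24, r), (r, 3, 9, m), (r, 3, 9, r), (s, 23, 28, k), (s, 23, 28, x), (s, 23, 30, k), (s, 23, 30, x), (s, 25, 28, k), (s, 25, 28, x), (s, 25, 30, k), (s, 25, 30, x), (s, 34, 28, k), (s, 34, 28, x), (s, 34, 30, k), (s, 34, 30, x), (v, 10, 36, b), (v, 10, 36, c)}
π_{A, C, D} gives {(r, 20, 27), (r, 20, 3), (r, 24, 27), (r, 24, 3), (r, 9, 27), (r, 9, 3), (s, 28, 23), (s, 28, 25), (s, 28, 34), (s, 30, 23), (s, 30, 25), (s, 30, 34), (v, 36, 10)} (13 duplicate(s) eliminated).
Selection A = r: {(r, 20, 27), (r, 20, 3), (r, 24, 27), (r, 24, 3), (r, 9, 27), (r, 9, 3)}
π_{A, D, C} gives {(r, 27, 20), (r, 27, 24), (r, 27, 9), (r, 3, 20), (r, 3, 24), (r, 3, 9)}.

{(r, 27, 20), (r, 27, 24), (r, 27, 9), (r, 3, 20), (r, 3, 24), (r, 3, 9)}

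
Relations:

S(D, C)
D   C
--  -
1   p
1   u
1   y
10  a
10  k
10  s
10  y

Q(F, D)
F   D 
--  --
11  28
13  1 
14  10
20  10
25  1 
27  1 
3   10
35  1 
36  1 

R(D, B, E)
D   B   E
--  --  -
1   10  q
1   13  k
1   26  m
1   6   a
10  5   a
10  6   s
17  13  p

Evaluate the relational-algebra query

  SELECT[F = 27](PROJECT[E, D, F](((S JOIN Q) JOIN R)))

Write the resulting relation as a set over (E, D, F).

{(a, 1, 27), (k, 1, 27), (m, 1, 27), (q, 1, 27)}

S ⋈ Q (natural join on D): {(1, p, 13), (1, p, 25), (1, p, 27), (1, p, 35), (1, p, 36), (1, u, 13), (1, u, 25), (1, u, 27), (1, u, 35), (1, u, 36), (1, y, 13), (1, y, 25), (1, y, 27), (1, y, 35), (1, y, 36), (10, a, 14), (10, a, 20), (10, a, 3), (10, k, 14), (10, k, 20), (10, k, 3), (10, s, 14), (10, s, 20), (10, s, 3), (10, y, 14), (10, y, 20), (10, y, 3)}
(S JOIN Q) ⋈ R (natural join on D): {(1, p, 13, 10, q), (1, p, 13, 13, k), (1, p, 13, 26, m), (1, p, 13, 6, a), (1, p, 25, 10, q), (1, p, 25, 13, k), (1, p, 25, 26, m), (1, p, 25, 6, a), (1, p, 27, 10, q), (1, p, 27, 13, k), (1, p, 27, 26, m), (1, p, 27, 6, a), (1, p, 35, 10, q), (1, p, 35, 13, k), (1, p, 35, 26, m), (1, p, 35, 6, a), (1, p, 36, 10, q), (1, p, 36, 13, k), (1, p, 36, 26, m), (1, p, 36, 6, a), (1, u, 13, 10, q), (1, u, 13, 13, k), (1, u, 13, 26, m), (1, u, 13, 6, a), (1, u, 25, 10, q), (1, u, 25, 13, k), (1, u, 25, 26, m), (1, u, 25, 6, a), (1, u, 27, 10, q), (1, u, 27, 13, k), (1, u, 27, 26, m), (1, u, 27, 6, a), (1, u, 35, 10, q), (1, u, 35, 13, k), (1, u, 35, 26, m), (1, u, 35, 6, a), (1, u, 36, 10, q), (1, u, 36, 13, k), (1, u, 36, 26, m), (1, u, 36, 6, a), (1, y, 13, 10, q), (1, y, 13, 13, k), (1, y, 13, 26, m), (1, y, 13, 6, a), (1, y, 25, 10, q), (1, y, 25, 13, k), (1, y, 25, 26, m), (1, y, 25, 6, a), (1, y, 27, 10, q), (1, y, 27, 13, k), (1, y, 27, 26, m), (1, y, 27, 6, a), (1, y, 35, 10, q), (1, y, 35, 13, k), (1, y, 35, 26, m), (1, y, 35, 6, a), (1, y, 36, 10, q), (1, y, 36, 13, k), (1, y, 36, 26, m), (1, y, 36, 6, a), (10, a, 14, 5, a), (10, a, 14, 6, s), (10, a, 20, 5, a), (10, a, 20, 6, s), (10, a, 3, 5, a), (10, a, 3, 6, s), (10, k, 14, 5, a), (10, k, 14, 6, s), (10, k, 20, 5, a), (10, k, 20, 6, s), (10, k, 3, 5, a), (10, k, 3, 6, s), (10, s, 14, 5, a), (10, s, 14, 6, s), (10, s, 20, 5, a), (10, s, 20, 6, s), (10, s, 3, 5, a), (10, s, 3, 6, s), (10, y, 14, 5, a), (10, y, 14, 6, s), (10, y, 20, 5, a), (10, y, 20, 6, s), (10, y, 3, 5, a), (10, y, 3, 6, s)}
Keep only column(s) E, D, F (58 duplicate(s) eliminated): {(a, 1, 13), (a, 1, 25), (a, 1, 27), (a, 1, 35), (a, 1, 36), (a, 10, 14), (a, 10, 20), (a, 10, 3), (k, 1, 13), (k, 1, 25), (k, 1, 27), (k, 1, 35), (k, 1, 36), (m, 1, 13), (m, 1, 25), (m, 1, 27), (m, 1, 35), (m, 1, 36), (q, 1, 13), (q, 1, 25), (q, 1, 27), (q, 1, 35), (q, 1, 36), (s, 10, 14), (s, 10, 20), (s, 10, 3)}
Selection F = 27: {(a, 1, 27), (k, 1, 27), (m, 1, 27), (q, 1, 27)}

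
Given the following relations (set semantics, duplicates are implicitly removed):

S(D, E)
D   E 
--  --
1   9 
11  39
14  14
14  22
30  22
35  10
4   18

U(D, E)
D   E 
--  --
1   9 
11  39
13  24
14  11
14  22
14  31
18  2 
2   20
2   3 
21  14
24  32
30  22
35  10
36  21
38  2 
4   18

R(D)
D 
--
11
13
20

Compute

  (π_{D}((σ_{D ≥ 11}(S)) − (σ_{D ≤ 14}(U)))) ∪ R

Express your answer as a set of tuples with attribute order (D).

Filtering on D ≥ 11 leaves {(11, 39), (14, 14), (14, 22), (30, 22), (35, 10)}.
Filtering on D ≤ 14 leaves {(1, 9), (11, 39), (13, 24), (14, 11), (14, 22), (14, 31), (2, 20), (2, 3), (4, 18)}.
Difference: {(11, 39), (14, 14), (14, 22), (30, 22), (35, 10)} with {(1, 9), (11, 39), (13, 24), (14, 11), (14, 22), (14, 31), (2, 20), (2, 3), (4, 18)} → {(14, 14), (30, 22), (35, 10)}
π[D]: project onto (D) → {14, 30, 35}
Union: {14, 30, 35} with {11, 13, 20} → {11, 13, 14, 20, 30, 35}

{11, 13, 14, 20, 30, 35}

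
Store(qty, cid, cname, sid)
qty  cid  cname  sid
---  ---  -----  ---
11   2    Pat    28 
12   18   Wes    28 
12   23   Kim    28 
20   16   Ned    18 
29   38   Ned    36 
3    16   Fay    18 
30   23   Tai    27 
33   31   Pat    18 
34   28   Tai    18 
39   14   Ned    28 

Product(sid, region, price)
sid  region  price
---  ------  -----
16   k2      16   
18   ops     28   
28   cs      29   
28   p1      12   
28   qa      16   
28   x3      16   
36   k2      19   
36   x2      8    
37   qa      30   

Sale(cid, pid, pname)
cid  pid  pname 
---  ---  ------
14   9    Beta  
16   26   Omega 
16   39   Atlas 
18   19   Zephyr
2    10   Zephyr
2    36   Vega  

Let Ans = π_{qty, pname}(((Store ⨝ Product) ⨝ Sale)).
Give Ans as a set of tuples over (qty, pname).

{(11, Vega), (11, Zephyr), (12, Zephyr), (20, Atlas), (20, Omega), (3, Atlas), (3, Omega), (39, Beta)}

Joining Store and Product on sid yields {(11, 2, Pat, 28, cs, 29), (11, 2, Pat, 28, p1, 12), (11, 2, Pat, 28, qa, 16), (11, 2, Pat, 28, x3, 16), (12, 18, Wes, 28, cs, 29), (12, 18, Wes, 28, p1, 12), (12, 18, Wes, 28, qa, 16), (12, 18, Wes, 28, x3, 16), (12, 23, Kim, 28, cs, 29), (12, 23, Kim, 28, p1, 12), (12, 23, Kim, 28, qa, 16), (12, 23, Kim, 28, x3, 16), (20, 16, Ned, 18, ops, 28), (29, 38, Ned, 36, k2, 19), (29, 38, Ned, 36, x2, 8), (3, 16, Fay, 18, ops, 28), (33, 31, Pat, 18, ops, 28), (34, 28, Tai, 18, ops, 28), (39, 14, Ned, 28, cs, 29), (39, 14, Ned, 28, p1, 12), (39, 14, Ned, 28, qa, 16), (39, 14, Ned, 28, x3, 16)}.
Joining (Store ⨝ Product) and Sale on cid yields {(11, 2, Pat, 28, cs, 29, 10, Zephyr), (11, 2, Pat, 28, cs, 29, 36, Vega), (11, 2, Pat, 28, p1, 12, 10, Zephyr), (11, 2, Pat, 28, p1, 12, 36, Vega), (11, 2, Pat, 28, qa, 16, 10, Zephyr), (11, 2, Pat, 28, qa, 16, 36, Vega), (11, 2, Pat, 28, x3, 16, 10, Zephyr), (11, 2, Pat, 28, x3, 16, 36, Vega), (12, 18, Wes, 28, cs, 29, 19, Zephyr), (12, 18, Wes, 28, p1, 12, 19, Zephyr), (12, 18, Wes, 28, qa, 16, 19, Zephyr), (12, 18, Wes, 28, x3, 16, 19, Zephyr), (20, 16, Ned, 18, ops, 28, 26, Omega), (20, 16, Ned, 18, ops, 28, 39, Atlas), (3, 16, Fay, 18, ops, 28, 26, Omega), (3, 16, Fay, 18, ops, 28, 39, Atlas), (39, 14, Ned, 28, cs, 29, 9, Beta), (39, 14, Ned, 28, p1, 12, 9, Beta), (39, 14, Ned, 28, qa, 16, 9, Beta), (39, 14, Ned, 28, x3, 16, 9, Beta)}.
π[qty, pname]: project onto (qty, pname) (12 duplicate(s) eliminated) → {(11, Vega), (11, Zephyr), (12, Zephyr), (20, Atlas), (20, Omega), (3, Atlas), (3, Omega), (39, Beta)}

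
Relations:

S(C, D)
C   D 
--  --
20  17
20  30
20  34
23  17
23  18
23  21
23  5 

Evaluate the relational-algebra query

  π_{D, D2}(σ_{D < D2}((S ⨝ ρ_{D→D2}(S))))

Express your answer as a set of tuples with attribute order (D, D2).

{(17, 18), (17, 21), (17, 30), (17, 34), (18, 21), (30, 34), (5, 17), (5, 18), (5, 21)}

ρ[D→D2]: schema becomes (C, D2); tuples unchanged.
Natural join on C: {(20, 17, 17), (20, 17, 30), (20, 17, 34), (20, 30, 17), (20, 30, 30), (20, 30, 34), (20, 34, 17), (20, 34, 30), (20, 34, 34), (23, 17, 17), (23, 17, 18), (23, 17, 21), (23, 17, 5), (23, 18, 17), (23, 18, 18), (23, 18, 21), (23, 18, 5), (23, 21, 17), (23, 21, 18), (23, 21, 21), (23, 21, 5), (23, 5, 17), (23, 5, 18), (23, 5, 21), (23, 5, 5)}
Selection D < D2: {(20, 17, 30), (20, 17, 34), (20, 30, 34), (23, 17, 18), (23, 17, 21), (23, 18, 21), (23, 5, 17), (23, 5, 18), (23, 5, 21)}
Projecting to D, D2: {(17, 18), (17, 21), (17, 30), (17, 34), (18, 21), (30, 34), (5, 17), (5, 18), (5, 21)}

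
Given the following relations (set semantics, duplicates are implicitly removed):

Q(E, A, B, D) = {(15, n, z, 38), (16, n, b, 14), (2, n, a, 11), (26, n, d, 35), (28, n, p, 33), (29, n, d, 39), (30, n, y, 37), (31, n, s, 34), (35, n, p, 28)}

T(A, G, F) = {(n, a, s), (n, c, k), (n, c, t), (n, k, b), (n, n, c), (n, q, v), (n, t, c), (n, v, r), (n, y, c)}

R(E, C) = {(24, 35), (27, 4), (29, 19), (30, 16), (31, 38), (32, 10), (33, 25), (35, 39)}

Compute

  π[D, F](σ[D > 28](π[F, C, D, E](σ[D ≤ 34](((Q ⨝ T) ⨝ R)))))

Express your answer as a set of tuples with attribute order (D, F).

Joining Q and T on A yields {(15, n, z, 38, a, s), (15, n, z, 38, c, k), (15, n, z, 38, c, t), (15, n, z, 38, k, b), (15, n, z, 38, n, c), (15, n, z, 38, q, v), (15, n, z, 38, t, c), (15, n, z, 38, v, r), (15, n, z, 38, y, c), (16, n, b, 14, a, s), (16, n, b, 14, c, k), (16, n, b, 14, c, t), (16, n, b, 14, k, b), (16, n, b, 14, n, c), (16, n, b, 14, q, v), (16, n, b, 14, t, c), (16, n, b, 14, v, r), (16, n, b, 14, y, c), (2, n, a, 11, a, s), (2, n, a, 11, c, k), (2, n, a, 11, c, t), (2, n, a, 11, k, b), (2, n, a, 11, n, c), (2, n, a, 11, q, v), (2, n, a, 11, t, c), (2, n, a, 11, v, r), (2, n, a, 11, y, c), (26, n, d, 35, a, s), (26, n, d, 35, c, k), (26, n, d, 35, c, t), (26, n, d, 35, k, b), (26, n, d, 35, n, c), (26, n, d, 35, q, v), (26, n, d, 35, t, c), (26, n, d, 35, v, r), (26, n, d, 35, y, c), (28, n, p, 33, a, s), (28, n, p, 33, c, k), (28, n, p, 33, c, t), (28, n, p, 33, k, b), (28, n, p, 33, n, c), (28, n, p, 33, q, v), (28, n, p, 33, t, c), (28, n, p, 33, v, r), (28, n, p, 33, y, c), (29, n, d, 39, a, s), (29, n, d, 39, c, k), (29, n, d, 39, c, t), (29, n, d, 39, k, b), (29, n, d, 39, n, c), (29, n, d, 39, q, v), (29, n, d, 39, t, c), (29, n, d, 39, v, r), (29, n, d, 39, y, c), (30, n, y, 37, a, s), (30, n, y, 37, c, k), (30, n, y, 37, c, t), (30, n, y, 37, k, b), (30, n, y, 37, n, c), (30, n, y, 37, q, v), (30, n, y, 37, t, c), (30, n, y, 37, v, r), (30, n, y, 37, y, c), (31, n, s, 34, a, s), (31, n, s, 34, c, k), (31, n, s, 34, c, t), (31, n, s, 34, k, b), (31, n, s, 34, n, c), (31, n, s, 34, q, v), (31, n, s, 34, t, c), (31, n, s, 34, v, r), (31, n, s, 34, y, c), (35, n, p, 28, a, s), (35, n, p, 28, c, k), (35, n, p, 28, c, t), (35, n, p, 28, k, b), (35, n, p, 28, n, c), (35, n, p, 28, q, v), (35, n, p, 28, t, c), (35, n, p, 28, v, r), (35, n, p, 28, y, c)}.
Joining (Q ⨝ T) and R on E yields {(29, n, d, 39, a, s, 19), (29, n, d, 39, c, k, 19), (29, n, d, 39, c, t, 19), (29, n, d, 39, k, b, 19), (29, n, d, 39, n, c, 19), (29, n, d, 39, q, v, 19), (29, n, d, 39, t, c, 19), (29, n, d, 39, v, r, 19), (29, n, d, 39, y, c, 19), (30, n, y, 37, a, s, 16), (30, n, y, 37, c, k, 16), (30, n, y, 37, c, t, 16), (30, n, y, 37, k, b, 16), (30, n, y, 37, n, c, 16), (30, n, y, 37, q, v, 16), (30, n, y, 37, t, c, 16), (30, n, y, 37, v, r, 16), (30, n, y, 37, y, c, 16), (31, n, s, 34, a, s, 38), (31, n, s, 34, c, k, 38), (31, n, s, 34, c, t, 38), (31, n, s, 34, k, b, 38), (31, n, s, 34, n, c, 38), (31, n, s, 34, q, v, 38), (31, n, s, 34, t, c, 38), (31, n, s, 34, v, r, 38), (31, n, s, 34, y, c, 38), (35, n, p, 28, a, s, 39), (35, n, p, 28, c, k, 39), (35, n, p, 28, c, t, 39), (35, n, p, 28, k, b, 39), (35, n, p, 28, n, c, 39), (35, n, p, 28, q, v, 39), (35, n, p, 28, t, c, 39), (35, n, p, 28, v, r, 39), (35, n, p, 28, y, c, 39)}.
Apply σ_{D ≤ 34}; surviving tuples: {(31, n, s, 34, a, s, 38), (31, n, s, 34, c, k, 38), (31, n, s, 34, c, t, 38), (31, n, s, 34, k, b, 38), (31, n, s, 34, n, c, 38), (31, n, s, 34, q, v, 38), (31, n, s, 34, t, c, 38), (31, n, s, 34, v, r, 38), (31, n, s, 34, y, c, 38), (35, n, p, 28, a, s, 39), (35, n, p, 28, c, k, 39), (35, n, p, 28, c, t, 39), (35, n, p, 28, k, b, 39), (35, n, p, 28, n, c, 39), (35, n, p, 28, q, v, 39), (35, n, p, 28, t, c, 39), (35, n, p, 28, v, r, 39), (35, n, p, 28, y, c, 39)}
π[F, C, D, E]: project onto (F, C, D, E) (4 duplicate(s) eliminated) → {(b, 38, 34, 31), (b, 39, 28, 35), (c, 38, 34, 31), (c, 39, 28, 35), (k, 38, 34, 31), (k, 39, 28, 35), (r, 38, 34, 31), (r, 39, 28, 35), (s, 38, 34, 31), (s, 39, 28, 35), (t, 38, 34, 31), (t, 39, 28, 35), (v, 38, 34, 31), (v, 39, 28, 35)}
Apply σ_{D > 28}; surviving tuples: {(b, 38, 34, 31), (c, 38, 34, 31), (k, 38, 34, 31), (r, 38, 34, 31), (s, 38, 34, 31), (t, 38, 34, 31), (v, 38, 34, 31)}
π[D, F]: project onto (D, F) → {(34, b), (34, c), (34, k), (34, r), (34, s), (34, t), (34, v)}

{(34, b), (34, c), (34, k), (34, r), (34, s), (34, t), (34, v)}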